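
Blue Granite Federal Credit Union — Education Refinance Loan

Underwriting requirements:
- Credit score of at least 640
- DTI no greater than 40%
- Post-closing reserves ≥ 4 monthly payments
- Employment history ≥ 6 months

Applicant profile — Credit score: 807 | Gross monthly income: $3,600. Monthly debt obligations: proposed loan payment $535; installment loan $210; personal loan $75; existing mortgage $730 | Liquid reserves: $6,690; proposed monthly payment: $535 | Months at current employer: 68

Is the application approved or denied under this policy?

Credit score 807 ≥ 640 (meets)
Total monthly debts = (535 + 210 + 75 + 730) = 1,550. DTI = 1,550/3,600 = 43.1% > 40%
Liquid reserves cover 6,690/535 = 12.5 months — ≥ 4 required
Employment 68 ≥ 6 months
Fails on DTI.

Denied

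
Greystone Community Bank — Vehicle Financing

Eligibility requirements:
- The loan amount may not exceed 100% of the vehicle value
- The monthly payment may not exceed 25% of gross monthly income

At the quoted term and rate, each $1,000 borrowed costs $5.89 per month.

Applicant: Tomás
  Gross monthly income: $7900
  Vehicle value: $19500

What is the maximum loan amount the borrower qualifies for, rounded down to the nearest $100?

Payment cap: 25% × $7,900 = $1,975/month.
At $5.89 per $1,000, that supports 1,975/5.89 × 1,000 ≈ $335,314 → $335,300.
LTV cap: 100% × $19,500 = $19,500 → $19,500.
Binding constraint: loan-to-value.

$19,500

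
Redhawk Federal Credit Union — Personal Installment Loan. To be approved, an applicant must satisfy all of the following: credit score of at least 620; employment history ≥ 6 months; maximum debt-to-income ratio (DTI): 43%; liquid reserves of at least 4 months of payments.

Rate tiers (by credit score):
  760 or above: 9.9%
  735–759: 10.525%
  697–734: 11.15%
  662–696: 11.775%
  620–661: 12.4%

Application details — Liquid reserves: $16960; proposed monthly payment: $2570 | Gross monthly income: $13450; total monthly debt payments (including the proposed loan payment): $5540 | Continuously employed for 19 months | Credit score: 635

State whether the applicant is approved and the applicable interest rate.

Approved at 12.4%

Credit score 635 ≥ 620 (meets minimum)
Employment 19 ≥ 6 months
Reserves: 16,960 ÷ 2,570 = 6.6 months (meets 4-month minimum)
Debt-to-income = 5,540/13,450 = 41.2% — meets 43% limit
All requirements met. Score 635 falls in the 620–661 tier → 12.4%.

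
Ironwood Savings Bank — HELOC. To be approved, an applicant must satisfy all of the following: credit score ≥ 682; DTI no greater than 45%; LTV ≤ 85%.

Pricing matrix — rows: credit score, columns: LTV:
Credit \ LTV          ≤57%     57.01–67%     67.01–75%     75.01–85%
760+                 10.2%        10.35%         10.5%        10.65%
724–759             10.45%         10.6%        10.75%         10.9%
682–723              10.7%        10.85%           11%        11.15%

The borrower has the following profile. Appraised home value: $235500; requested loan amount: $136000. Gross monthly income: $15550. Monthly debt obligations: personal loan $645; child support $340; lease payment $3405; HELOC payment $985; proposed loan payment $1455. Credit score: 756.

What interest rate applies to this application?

10.6%

Credit score 756 ≥ 682; Total monthly debts = (645 + 340 + 3,405 + 985 + 1,455) = 6,830. DTI = 6,830/15,550 = 43.9% ≤ 45%
LTV: 136,000 ÷ 235,500 = 57.7%, within 85% cap
Score 756 is in the 724–759 band; LTV 57.7% is in the 57.01–67% band → 10.6%.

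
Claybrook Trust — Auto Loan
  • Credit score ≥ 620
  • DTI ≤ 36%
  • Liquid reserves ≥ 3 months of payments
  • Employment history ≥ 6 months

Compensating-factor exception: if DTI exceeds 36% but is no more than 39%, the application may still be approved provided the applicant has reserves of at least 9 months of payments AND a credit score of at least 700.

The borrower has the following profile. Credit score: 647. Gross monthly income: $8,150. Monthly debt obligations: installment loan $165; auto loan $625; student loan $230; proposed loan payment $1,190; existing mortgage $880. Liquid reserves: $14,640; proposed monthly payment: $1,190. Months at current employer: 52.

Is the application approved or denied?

Credit score 647 ≥ 620 (meets base)
Total debts = (165 + 625 + 230 + 1,190 + 880) = 3,090. DTI: 3,090 ÷ 8,150 = 37.9%, over the 36% base limit.
Reserves = 14,640/1,190 = 12.3 months ≥ 3
Employment 52 ≥ 6 months
DTI 37.9% is within the 36%–39% exception band; checking compensating factors.
Override check — reserves: 12.3 mo (ok); score: 647 (below 700).
Compensating-factor requirement not fully met.

Denied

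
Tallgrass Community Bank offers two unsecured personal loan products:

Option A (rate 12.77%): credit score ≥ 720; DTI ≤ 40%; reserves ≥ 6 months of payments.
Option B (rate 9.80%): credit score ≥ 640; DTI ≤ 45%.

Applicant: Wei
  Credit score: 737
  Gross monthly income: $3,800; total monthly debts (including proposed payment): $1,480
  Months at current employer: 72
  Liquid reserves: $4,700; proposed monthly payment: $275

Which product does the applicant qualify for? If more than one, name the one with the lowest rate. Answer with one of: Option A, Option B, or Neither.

Option B

DTI = 1,480/3,800 = 38.9%.
Reserves = 4,700/275 = 17.1 months.
Option A: score 737 ≥ 720; DTI 38.9% ≤ 40%; reserves 17.1 ≥ 6 mo → qualifies.
Option B: score 737 ≥ 640; DTI 38.9% ≤ 45% → qualifies.
Qualifying: Option A, Option B. Lowest rate is 9.80% → Option B.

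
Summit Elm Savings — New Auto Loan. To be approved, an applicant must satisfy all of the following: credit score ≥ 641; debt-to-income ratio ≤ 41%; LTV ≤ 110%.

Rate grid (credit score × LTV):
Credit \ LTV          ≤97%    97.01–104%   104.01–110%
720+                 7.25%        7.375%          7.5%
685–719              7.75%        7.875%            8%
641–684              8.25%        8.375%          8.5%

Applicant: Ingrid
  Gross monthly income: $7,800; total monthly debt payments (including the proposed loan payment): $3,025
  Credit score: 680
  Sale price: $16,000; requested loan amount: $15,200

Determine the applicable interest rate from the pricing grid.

Credit score 680 ≥ 641; DTI: 3,025 ÷ 7,800 = 38.8%, within the 41% cap
Loan-to-value = 15,200/16,000 = 95% — pass (110% max)
Row: 680 falls in 641–684. Column: 95% falls in ≤97%. Rate = 8.25%.

8.25%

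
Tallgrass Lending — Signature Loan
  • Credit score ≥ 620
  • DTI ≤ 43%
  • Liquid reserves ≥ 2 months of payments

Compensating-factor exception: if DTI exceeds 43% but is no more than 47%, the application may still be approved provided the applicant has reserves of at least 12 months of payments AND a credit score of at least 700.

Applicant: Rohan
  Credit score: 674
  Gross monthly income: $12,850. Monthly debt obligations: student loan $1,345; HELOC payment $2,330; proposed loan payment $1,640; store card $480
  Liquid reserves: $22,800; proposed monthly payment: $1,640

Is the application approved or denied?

Credit score 674 ≥ 620 (meets base)
Total debts = (1,345 + 2,330 + 1,640 + 480) = 5,795. DTI: 5,795 ÷ 12,850 = 45.1%, over the 43% base limit.
Reserves: 22,800 ÷ 1,640 = 13.9 months (meets 2-month minimum)
45.1% falls in the override range (43%–47%), so the compensating-factor test applies.
Override check — reserves: 13.9 mo (ok); score: 674 (below 700).
Override conditions not both satisfied; exception does not apply.

Denied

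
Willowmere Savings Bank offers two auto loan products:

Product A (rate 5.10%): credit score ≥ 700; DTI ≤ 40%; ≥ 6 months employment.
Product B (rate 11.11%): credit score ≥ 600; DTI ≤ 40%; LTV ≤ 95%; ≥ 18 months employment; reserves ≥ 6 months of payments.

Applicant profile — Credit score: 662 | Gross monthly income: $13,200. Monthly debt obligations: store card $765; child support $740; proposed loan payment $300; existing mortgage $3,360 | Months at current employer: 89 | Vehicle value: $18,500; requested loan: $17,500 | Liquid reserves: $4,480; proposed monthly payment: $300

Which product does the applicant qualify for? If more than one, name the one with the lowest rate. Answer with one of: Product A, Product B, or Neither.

Total debts = (765 + 740 + 300 + 3,360) = 5,165; DTI = 5,165/13,200 = 39.1%.
LTV = 17,500/18,500 = 94.6%.
Reserves = 4,480/300 = 14.9 months.
Product A: score 662 < 700; DTI 39.1% ≤ 40%; employment 89 ≥ 6 mo → does not qualify.
Product B: score 662 ≥ 600; DTI 39.1% ≤ 40%; LTV 94.6% ≤ 95%; employment 89 ≥ 18 mo; reserves 14.9 ≥ 6 mo → qualifies.

Product B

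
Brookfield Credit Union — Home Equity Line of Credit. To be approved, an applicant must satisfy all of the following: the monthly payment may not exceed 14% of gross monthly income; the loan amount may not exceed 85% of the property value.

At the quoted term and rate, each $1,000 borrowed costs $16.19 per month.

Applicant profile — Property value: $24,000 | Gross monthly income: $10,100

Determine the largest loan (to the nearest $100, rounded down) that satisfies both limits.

Payment cap: 14% × $10,100 = $1,414/month.
At $16.19 per $1,000, that supports 1,414/16.19 × 1,000 ≈ $87,337 → $87,300.
LTV cap: 85% × $24,000 = $20,400 → $20,400.
Binding constraint: loan-to-value.

$20,400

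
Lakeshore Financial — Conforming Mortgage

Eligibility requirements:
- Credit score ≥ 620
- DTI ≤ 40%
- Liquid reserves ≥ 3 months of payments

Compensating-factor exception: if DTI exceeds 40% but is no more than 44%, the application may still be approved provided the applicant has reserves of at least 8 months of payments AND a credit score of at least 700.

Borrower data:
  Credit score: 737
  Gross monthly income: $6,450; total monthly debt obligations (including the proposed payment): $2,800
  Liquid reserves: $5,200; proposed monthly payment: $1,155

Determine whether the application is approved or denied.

Denied

Credit score 737 ≥ 620 (meets base)
DTI: 2,800 ÷ 6,450 = 43.4%, over the 40% base limit.
Reserves: 5,200 ÷ 1,155 = 4.5 months (meets 3-month minimum)
43.4% falls in the override range (40%–44%), so the compensating-factor test applies.
Reserves 4.5 < 8 months; credit score 737 ≥ 700.
Compensating-factor requirement not fully met.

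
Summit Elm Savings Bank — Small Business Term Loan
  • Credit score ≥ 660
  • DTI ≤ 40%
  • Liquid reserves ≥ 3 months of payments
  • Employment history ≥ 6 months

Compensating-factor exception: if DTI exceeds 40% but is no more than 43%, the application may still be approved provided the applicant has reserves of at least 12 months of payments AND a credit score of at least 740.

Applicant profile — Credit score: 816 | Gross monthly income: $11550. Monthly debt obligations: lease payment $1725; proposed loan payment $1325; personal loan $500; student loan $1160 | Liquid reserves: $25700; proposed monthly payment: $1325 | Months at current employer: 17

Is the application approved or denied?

Credit score 816 ≥ 660 (meets base)
Total debts = (1,725 + 1,325 + 500 + 1,160) = 4,710. DTI: 4,710 ÷ 11,550 = 40.8%, over the 40% base limit.
Liquid reserves cover 25,700/1,325 = 19.4 months — ≥ 3 required
Employment 17 ≥ 6 months
40.8% falls in the override range (40%–43%), so the compensating-factor test applies.
Reserves 19.4 ≥ 12 months; credit score 816 ≥ 740.
Both compensating conditions met → exception applies.

Approved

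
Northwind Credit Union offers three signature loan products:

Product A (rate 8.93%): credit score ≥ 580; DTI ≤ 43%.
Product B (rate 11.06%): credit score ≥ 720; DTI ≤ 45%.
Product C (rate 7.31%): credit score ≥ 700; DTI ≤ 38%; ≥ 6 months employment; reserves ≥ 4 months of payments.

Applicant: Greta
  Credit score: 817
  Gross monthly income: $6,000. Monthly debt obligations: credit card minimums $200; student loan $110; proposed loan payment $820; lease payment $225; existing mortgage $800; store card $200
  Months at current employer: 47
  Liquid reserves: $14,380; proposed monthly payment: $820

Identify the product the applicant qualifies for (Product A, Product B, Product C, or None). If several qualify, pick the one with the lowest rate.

Product A

Total debts = (200 + 110 + 820 + 225 + 800 + 200) = 2,355; DTI = 2,355/6,000 = 39.2%.
Reserves = 14,380/820 = 17.5 months.
Product A: score 817 ≥ 580; DTI 39.2% ≤ 43% → qualifies.
Product B: score 817 ≥ 720; DTI 39.2% ≤ 45% → qualifies.
Product C: score 817 ≥ 700; DTI 39.2% > 38%; employment 47 ≥ 6 mo; reserves 17.5 ≥ 4 mo → does not qualify.
Qualifying: Product A, Product B. Lowest rate is 8.93% → Product A.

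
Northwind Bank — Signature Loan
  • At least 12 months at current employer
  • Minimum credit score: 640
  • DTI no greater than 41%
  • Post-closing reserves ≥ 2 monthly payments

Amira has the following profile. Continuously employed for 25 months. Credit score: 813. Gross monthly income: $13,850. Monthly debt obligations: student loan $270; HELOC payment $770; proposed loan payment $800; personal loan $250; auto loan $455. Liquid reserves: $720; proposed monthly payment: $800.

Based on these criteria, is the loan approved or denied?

Denied

Employment 25 ≥ 12 months
Credit score 813 ≥ 640 (meets)
Total monthly debts = (270 + 770 + 800 + 250 + 455) = 2,545. DTI = 2,545/13,850 = 18.4% ≤ 41%
Liquid reserves cover 720/800 = 0.9 months — < 2 required
Fails on reserves.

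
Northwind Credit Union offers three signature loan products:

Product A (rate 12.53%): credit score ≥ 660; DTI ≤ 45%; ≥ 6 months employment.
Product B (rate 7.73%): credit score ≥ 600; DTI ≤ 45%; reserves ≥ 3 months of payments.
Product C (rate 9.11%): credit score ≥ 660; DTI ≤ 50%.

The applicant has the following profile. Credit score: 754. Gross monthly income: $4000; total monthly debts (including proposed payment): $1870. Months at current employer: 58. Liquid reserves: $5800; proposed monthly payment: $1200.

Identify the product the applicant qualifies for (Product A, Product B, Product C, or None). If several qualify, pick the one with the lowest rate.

Product C

DTI = 1,870/4,000 = 46.8%.
Reserves = 5,800/1,200 = 4.8 months.
Product A: score 754 ≥ 660; DTI 46.8% > 45%; employment 58 ≥ 6 mo → does not qualify.
Product B: score 754 ≥ 600; DTI 46.8% > 45%; reserves 4.8 ≥ 3 mo → does not qualify.
Product C: score 754 ≥ 660; DTI 46.8% ≤ 50% → qualifies.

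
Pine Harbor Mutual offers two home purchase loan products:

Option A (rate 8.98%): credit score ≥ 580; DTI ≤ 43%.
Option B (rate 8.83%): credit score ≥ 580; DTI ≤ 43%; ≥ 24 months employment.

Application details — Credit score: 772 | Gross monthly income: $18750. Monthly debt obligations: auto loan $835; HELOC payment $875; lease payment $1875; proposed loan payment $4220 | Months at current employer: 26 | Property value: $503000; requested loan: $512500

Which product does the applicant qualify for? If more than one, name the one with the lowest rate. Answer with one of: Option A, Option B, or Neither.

Total debts = (835 + 875 + 1,875 + 4,220) = 7,805; DTI = 7,805/18,750 = 41.6%.
LTV = 512,500/503,000 = 101.9%.
Option A: score 772 ≥ 580; DTI 41.6% ≤ 43% → qualifies.
Option B: score 772 ≥ 580; DTI 41.6% ≤ 43%; employment 26 ≥ 24 mo → qualifies.
Qualifying: Option A, Option B. Lowest rate is 8.83% → Option B.

Option B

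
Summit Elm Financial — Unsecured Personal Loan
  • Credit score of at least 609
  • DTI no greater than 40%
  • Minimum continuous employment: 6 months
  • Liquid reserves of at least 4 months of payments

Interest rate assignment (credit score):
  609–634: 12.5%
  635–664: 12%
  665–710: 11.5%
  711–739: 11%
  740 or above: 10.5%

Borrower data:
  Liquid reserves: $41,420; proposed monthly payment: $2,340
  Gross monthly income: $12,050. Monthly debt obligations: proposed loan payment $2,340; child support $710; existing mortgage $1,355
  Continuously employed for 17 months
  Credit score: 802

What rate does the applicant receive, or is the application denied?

Approved at 10.5%

Credit score 802 ≥ 609 (meets minimum)
Total monthly debts = (2,340 + 710 + 1,355) = 4,405. DTI: 4,405 ÷ 12,050 = 36.6%, within the 40% cap
Employment 17 ≥ 6 months
Reserves: 41,420 ÷ 2,340 = 17.7 months (meets 4-month minimum)
All requirements met. Score 802 falls in the 740 or above tier → 10.5%.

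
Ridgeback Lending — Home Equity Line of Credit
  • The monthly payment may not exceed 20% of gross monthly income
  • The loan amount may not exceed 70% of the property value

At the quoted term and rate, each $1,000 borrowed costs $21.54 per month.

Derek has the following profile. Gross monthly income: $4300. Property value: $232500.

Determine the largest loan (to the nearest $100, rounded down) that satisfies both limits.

Payment cap: 20% × $4,300 = $860/month.
At $21.54 per $1,000, that supports 860/21.54 × 1,000 ≈ $39,925 → $39,900.
LTV cap: 70% × $232,500 = $162,750 → $162,700.
Binding constraint: payment-to-income.

$39,900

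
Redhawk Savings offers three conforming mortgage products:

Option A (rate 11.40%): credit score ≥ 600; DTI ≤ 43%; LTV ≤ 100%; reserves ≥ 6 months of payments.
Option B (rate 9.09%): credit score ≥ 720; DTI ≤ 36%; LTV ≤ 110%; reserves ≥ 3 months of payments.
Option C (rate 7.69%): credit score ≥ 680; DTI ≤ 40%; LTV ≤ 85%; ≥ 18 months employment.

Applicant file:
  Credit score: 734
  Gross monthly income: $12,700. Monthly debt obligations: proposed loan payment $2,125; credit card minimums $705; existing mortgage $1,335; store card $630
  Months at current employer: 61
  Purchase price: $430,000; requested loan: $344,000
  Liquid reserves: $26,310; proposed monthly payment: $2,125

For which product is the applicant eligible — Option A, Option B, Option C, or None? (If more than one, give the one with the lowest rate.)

Option C

Total debts = (2,125 + 705 + 1,335 + 630) = 4,795; DTI = 4,795/12,700 = 37.8%.
LTV = 344,000/430,000 = 80%.
Reserves = 26,310/2,125 = 12.4 months.
Option A: score 734 ≥ 600; DTI 37.8% ≤ 43%; LTV 80% ≤ 100%; reserves 12.4 ≥ 6 mo → qualifies.
Option B: score 734 ≥ 720; DTI 37.8% > 36%; LTV 80% ≤ 110%; reserves 12.4 ≥ 3 mo → does not qualify.
Option C: score 734 ≥ 680; DTI 37.8% ≤ 40%; LTV 80% ≤ 85%; employment 61 ≥ 18 mo → qualifies.
Qualifying: Option A, Option C. Lowest rate is 7.69% → Option C.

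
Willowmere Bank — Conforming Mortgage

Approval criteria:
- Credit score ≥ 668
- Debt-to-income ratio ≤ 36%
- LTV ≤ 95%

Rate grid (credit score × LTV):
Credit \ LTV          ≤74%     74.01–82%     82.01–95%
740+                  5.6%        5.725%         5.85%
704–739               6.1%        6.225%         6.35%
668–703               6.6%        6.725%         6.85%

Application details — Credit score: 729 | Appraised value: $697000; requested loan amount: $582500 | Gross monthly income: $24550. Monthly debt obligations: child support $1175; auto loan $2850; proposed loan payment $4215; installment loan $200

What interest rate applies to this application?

Credit score 729 ≥ 668; Total monthly debts = (1,175 + 2,850 + 4,215 + 200) = 8,440. DTI = 8,440/24,550 = 34.4% ≤ 36%
LTV = 582,500/697,000 = 83.6% ≤ 95%
Row: 729 falls in 704–739. Column: 83.6% falls in 82.01–95%. Rate = 6.35%.

6.35%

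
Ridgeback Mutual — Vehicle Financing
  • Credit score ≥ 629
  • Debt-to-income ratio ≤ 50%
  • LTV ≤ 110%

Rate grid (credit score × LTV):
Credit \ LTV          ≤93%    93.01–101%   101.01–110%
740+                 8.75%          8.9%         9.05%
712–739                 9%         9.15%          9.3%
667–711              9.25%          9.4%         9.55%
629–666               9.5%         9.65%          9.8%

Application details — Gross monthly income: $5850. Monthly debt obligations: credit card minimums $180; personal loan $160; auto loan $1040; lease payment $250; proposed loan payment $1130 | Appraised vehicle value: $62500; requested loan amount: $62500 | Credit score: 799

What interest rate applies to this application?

8.9%

Credit score 799 ≥ 629; Total monthly debts = (180 + 160 + 1,040 + 250 + 1,130) = 2,760. DTI: 2,760 ÷ 5,850 = 47.2%, within the 50% cap
LTV = 62,500/62,500 = 100% ≤ 110%
Row: 799 falls in 740+. Column: 100% falls in 93.01–101%. Rate = 8.9%.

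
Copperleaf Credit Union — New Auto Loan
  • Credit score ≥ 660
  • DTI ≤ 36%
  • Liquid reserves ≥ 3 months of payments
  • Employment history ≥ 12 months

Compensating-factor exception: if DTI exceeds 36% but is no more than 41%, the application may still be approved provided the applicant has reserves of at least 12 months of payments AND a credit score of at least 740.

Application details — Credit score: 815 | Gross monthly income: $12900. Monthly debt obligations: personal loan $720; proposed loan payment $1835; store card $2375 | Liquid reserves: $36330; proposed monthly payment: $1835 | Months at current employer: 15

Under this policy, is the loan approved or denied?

Approved

Credit score 815 ≥ 660 (meets base)
Total debts = (720 + 1,835 + 2,375) = 4,930. DTI = 4,930/12,900 = 38.2% > 36% — standard DTI limit exceeded.
Reserves = 36,330/1,835 = 19.8 months ≥ 3
Employment 15 ≥ 12 months
38.2% falls in the override range (36%–41%), so the compensating-factor test applies.
Override check — reserves: 19.8 mo (ok); score: 815 (ok).
Both compensating conditions met → exception applies.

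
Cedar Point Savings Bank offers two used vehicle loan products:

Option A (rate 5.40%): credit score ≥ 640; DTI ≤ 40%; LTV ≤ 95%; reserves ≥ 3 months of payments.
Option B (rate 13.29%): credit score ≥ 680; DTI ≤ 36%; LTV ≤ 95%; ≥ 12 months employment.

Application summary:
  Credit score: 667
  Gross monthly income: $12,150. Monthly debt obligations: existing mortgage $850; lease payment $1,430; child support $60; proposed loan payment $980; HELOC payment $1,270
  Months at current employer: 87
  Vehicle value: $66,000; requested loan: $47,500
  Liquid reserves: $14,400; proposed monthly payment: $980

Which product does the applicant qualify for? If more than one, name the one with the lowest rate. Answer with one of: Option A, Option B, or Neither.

Total debts = (850 + 1,430 + 60 + 980 + 1,270) = 4,590; DTI = 4,590/12,150 = 37.8%.
LTV = 47,500/66,000 = 72%.
Reserves = 14,400/980 = 14.7 months.
Option A: score 667 ≥ 640; DTI 37.8% ≤ 40%; LTV 72% ≤ 95%; reserves 14.7 ≥ 3 mo → qualifies.
Option B: score 667 < 680; DTI 37.8% > 36%; LTV 72% ≤ 95%; employment 87 ≥ 12 mo → does not qualify.

Option A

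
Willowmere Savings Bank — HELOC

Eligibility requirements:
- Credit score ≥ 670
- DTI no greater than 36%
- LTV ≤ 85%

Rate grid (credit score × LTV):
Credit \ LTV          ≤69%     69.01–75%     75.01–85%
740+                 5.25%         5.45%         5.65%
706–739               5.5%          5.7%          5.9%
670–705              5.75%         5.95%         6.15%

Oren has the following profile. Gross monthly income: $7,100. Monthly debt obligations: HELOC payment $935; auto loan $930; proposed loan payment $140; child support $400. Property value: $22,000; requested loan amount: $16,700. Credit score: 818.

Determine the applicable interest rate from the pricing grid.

Credit score 818 ≥ 670; Total monthly debts = (935 + 930 + 140 + 400) = 2,405. Debt-to-income = 2,405/7,100 = 33.9% — meets 36% limit
Loan-to-value = 16,700/22,000 = 75.9% — pass (85% max)
Score 818 is in the 740+ band; LTV 75.9% is in the 75.01–85% band → 5.65%.

5.65%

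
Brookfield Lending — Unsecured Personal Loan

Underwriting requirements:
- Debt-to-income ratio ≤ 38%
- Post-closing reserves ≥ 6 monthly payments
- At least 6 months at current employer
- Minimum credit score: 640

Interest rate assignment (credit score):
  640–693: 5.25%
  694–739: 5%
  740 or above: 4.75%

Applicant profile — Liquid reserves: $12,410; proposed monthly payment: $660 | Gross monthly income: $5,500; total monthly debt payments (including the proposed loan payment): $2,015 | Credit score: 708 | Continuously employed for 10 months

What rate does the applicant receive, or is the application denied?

Credit score 708 ≥ 640 (meets minimum)
Reserves = 12,410/660 = 18.8 months ≥ 6
DTI = 2,015/5,500 = 36.6% ≤ 38%
Employment 10 ≥ 6 months
All requirements met. Score 708 falls in the 694–739 tier → 5%.

Approved at 5%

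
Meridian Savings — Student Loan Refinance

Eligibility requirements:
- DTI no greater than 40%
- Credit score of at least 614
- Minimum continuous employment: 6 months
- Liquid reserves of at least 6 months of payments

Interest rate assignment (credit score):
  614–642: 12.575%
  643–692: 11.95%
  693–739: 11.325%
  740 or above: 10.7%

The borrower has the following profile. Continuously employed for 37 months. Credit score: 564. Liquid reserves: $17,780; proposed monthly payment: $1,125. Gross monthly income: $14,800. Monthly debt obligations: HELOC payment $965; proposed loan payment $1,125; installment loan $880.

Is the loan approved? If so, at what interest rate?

Credit score 564 < 614 (below minimum)
Employment 37 ≥ 6 months
Reserves = 17,780/1,125 = 15.8 months ≥ 6
Total monthly debts = (965 + 1,125 + 880) = 2,970. DTI = 2,970/14,800 = 20.1% ≤ 40%
Not all requirements met → denied.

Denied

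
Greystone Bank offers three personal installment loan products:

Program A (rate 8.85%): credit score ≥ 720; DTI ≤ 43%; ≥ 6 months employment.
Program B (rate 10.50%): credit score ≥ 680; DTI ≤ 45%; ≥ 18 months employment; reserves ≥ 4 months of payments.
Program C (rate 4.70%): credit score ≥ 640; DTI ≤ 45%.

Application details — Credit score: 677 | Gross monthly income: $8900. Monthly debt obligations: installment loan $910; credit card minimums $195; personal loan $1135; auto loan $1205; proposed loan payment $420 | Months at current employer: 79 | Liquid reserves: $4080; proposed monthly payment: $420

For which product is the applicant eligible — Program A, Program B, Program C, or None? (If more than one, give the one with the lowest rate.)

Program C

Total debts = (910 + 195 + 1,135 + 1,205 + 420) = 3,865; DTI = 3,865/8,900 = 43.4%.
Reserves = 4,080/420 = 9.7 months.
Program A: score 677 < 720; DTI 43.4% > 43%; employment 79 ≥ 6 mo → does not qualify.
Program B: score 677 < 680; DTI 43.4% ≤ 45%; employment 79 ≥ 18 mo; reserves 9.7 ≥ 4 mo → does not qualify.
Program C: score 677 ≥ 640; DTI 43.4% ≤ 45% → qualifies.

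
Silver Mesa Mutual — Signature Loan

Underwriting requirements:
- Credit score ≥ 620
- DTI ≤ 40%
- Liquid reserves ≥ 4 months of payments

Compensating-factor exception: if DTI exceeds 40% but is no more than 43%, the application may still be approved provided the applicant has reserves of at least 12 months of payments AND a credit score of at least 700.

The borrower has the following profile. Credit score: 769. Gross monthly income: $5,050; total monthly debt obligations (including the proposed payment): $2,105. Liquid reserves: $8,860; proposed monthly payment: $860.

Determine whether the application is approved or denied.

Denied

Credit score 769 ≥ 620 (meets base)
DTI = 2,105/5,050 = 41.7% > 40% — standard DTI limit exceeded.
Reserves = 8,860/860 = 10.3 months ≥ 4
DTI 41.7% is within the 40%–43% exception band; checking compensating factors.
Override check — reserves: 10.3 mo (short of 12); score: 769 (ok).
Override conditions not both satisfied; exception does not apply.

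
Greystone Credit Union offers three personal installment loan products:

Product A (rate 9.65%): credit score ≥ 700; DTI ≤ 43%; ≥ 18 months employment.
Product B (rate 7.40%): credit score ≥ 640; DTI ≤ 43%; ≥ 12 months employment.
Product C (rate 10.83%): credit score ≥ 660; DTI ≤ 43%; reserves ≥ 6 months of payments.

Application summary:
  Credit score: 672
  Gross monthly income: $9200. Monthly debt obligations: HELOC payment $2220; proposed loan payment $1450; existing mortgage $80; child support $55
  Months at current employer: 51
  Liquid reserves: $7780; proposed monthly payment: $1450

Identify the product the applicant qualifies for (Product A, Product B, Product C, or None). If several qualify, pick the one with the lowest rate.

Product B

Total debts = (2,220 + 1,450 + 80 + 55) = 3,805; DTI = 3,805/9,200 = 41.4%.
Reserves = 7,780/1,450 = 5.4 months.
Product A: score 672 < 700; DTI 41.4% ≤ 43%; employment 51 ≥ 18 mo → does not qualify.
Product B: score 672 ≥ 640; DTI 41.4% ≤ 43%; employment 51 ≥ 12 mo → qualifies.
Product C: score 672 ≥ 660; DTI 41.4% ≤ 43%; reserves 5.4 < 6 mo → does not qualify.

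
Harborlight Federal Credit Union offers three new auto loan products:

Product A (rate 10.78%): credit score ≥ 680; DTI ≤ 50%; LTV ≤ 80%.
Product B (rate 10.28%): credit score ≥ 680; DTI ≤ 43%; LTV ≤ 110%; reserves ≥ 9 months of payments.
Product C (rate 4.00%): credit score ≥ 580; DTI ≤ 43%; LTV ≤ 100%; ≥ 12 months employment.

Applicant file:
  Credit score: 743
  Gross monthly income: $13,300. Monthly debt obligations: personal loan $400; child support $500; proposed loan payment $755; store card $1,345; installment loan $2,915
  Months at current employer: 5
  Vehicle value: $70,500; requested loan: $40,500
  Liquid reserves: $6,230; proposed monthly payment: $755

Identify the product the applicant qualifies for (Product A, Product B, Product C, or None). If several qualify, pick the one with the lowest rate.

Product A

Total debts = (400 + 500 + 755 + 1,345 + 2,915) = 5,915; DTI = 5,915/13,300 = 44.5%.
LTV = 40,500/70,500 = 57.4%.
Reserves = 6,230/755 = 8.3 months.
Product A: score 743 ≥ 680; DTI 44.5% ≤ 50%; LTV 57.4% ≤ 80% → qualifies.
Product B: score 743 ≥ 680; DTI 44.5% > 43%; LTV 57.4% ≤ 110%; reserves 8.3 < 9 mo → does not qualify.
Product C: score 743 ≥ 580; DTI 44.5% > 43%; LTV 57.4% ≤ 100%; employment 5 < 12 mo → does not qualify.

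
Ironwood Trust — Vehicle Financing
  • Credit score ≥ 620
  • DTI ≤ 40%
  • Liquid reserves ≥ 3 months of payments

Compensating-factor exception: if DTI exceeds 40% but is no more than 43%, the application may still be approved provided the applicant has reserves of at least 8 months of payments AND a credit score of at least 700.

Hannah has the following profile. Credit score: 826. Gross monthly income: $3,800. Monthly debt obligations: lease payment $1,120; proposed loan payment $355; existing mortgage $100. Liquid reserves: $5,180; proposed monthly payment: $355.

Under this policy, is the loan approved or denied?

Credit score 826 ≥ 620 (meets base)
Total debts = (1,120 + 355 + 100) = 1,575. DTI = 1,575/3,800 = 41.4% > 40% — standard DTI limit exceeded.
Reserves = 5,180/355 = 14.6 months ≥ 3
DTI 41.4% is within the 40%–43% exception band; checking compensating factors.
Override check — reserves: 14.6 mo (ok); score: 826 (ok).
Both compensating conditions met → exception applies.

Approved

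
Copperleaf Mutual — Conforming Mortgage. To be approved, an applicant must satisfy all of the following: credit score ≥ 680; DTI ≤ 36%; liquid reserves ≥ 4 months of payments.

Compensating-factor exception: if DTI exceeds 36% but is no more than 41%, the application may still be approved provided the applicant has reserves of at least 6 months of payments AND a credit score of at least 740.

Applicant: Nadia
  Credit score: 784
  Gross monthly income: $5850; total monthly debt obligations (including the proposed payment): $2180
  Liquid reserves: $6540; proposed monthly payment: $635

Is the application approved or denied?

Credit score 784 ≥ 680 (meets base)
DTI: 2,180 ÷ 5,850 = 37.3%, over the 36% base limit.
Reserves: 6,540 ÷ 635 = 10.3 months (meets 4-month minimum)
37.3% falls in the override range (36%–41%), so the compensating-factor test applies.
Reserves 10.3 ≥ 6 months; credit score 784 ≥ 740.
Both override conditions satisfied; DTI exception granted.

Approved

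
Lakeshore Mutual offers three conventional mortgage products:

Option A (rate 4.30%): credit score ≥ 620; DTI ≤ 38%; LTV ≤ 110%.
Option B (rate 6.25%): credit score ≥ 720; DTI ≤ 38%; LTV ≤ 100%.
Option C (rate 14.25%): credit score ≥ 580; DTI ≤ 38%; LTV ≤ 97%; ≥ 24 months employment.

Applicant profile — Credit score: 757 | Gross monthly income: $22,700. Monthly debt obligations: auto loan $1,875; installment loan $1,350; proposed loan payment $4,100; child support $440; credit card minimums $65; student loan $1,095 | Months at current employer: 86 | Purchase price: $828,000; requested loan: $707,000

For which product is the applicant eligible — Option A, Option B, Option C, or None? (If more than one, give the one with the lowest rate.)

None

Total debts = (1,875 + 1,350 + 4,100 + 440 + 65 + 1,095) = 8,925; DTI = 8,925/22,700 = 39.3%.
LTV = 707,000/828,000 = 85.4%.
Option A: score 757 ≥ 620; DTI 39.3% > 38%; LTV 85.4% ≤ 110% → does not qualify.
Option B: score 757 ≥ 720; DTI 39.3% > 38%; LTV 85.4% ≤ 100% → does not qualify.
Option C: score 757 ≥ 580; DTI 39.3% > 38%; LTV 85.4% ≤ 97%; employment 86 ≥ 24 mo → does not qualify.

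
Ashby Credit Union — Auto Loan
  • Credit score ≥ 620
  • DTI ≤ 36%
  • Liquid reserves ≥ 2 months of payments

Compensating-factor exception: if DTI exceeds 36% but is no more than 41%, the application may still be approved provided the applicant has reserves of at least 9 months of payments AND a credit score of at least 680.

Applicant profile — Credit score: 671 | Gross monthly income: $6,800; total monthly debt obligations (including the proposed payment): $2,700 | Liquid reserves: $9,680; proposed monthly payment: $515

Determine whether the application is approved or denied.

Credit score 671 ≥ 620 (meets base)
DTI = 2,700/6,800 = 39.7% > 36% — standard DTI limit exceeded.
Reserves = 9,680/515 = 18.8 months ≥ 2
39.7% falls in the override range (36%–41%), so the compensating-factor test applies.
Override check — reserves: 18.8 mo (ok); score: 671 (below 680).
Override conditions not both satisfied; exception does not apply.

Denied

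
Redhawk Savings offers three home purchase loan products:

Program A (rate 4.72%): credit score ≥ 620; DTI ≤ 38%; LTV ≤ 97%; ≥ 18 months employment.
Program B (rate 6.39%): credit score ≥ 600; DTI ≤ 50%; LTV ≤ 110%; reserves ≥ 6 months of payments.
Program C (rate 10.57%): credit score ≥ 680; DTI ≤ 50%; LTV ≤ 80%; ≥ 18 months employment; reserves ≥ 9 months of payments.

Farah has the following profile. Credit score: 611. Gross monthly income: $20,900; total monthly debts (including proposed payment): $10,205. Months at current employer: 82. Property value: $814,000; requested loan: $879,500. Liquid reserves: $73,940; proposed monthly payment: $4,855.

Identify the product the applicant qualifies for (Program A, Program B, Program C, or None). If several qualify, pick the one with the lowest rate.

DTI = 10,205/20,900 = 48.8%.
LTV = 879,500/814,000 = 108%.
Reserves = 73,940/4,855 = 15.2 months.
Program A: score 611 < 620; DTI 48.8% > 38%; LTV 108% > 97%; employment 82 ≥ 18 mo → does not qualify.
Program B: score 611 ≥ 600; DTI 48.8% ≤ 50%; LTV 108% ≤ 110%; reserves 15.2 ≥ 6 mo → qualifies.
Program C: score 611 < 680; DTI 48.8% ≤ 50%; LTV 108% > 80%; employment 82 ≥ 18 mo; reserves 15.2 ≥ 9 mo → does not qualify.

Program B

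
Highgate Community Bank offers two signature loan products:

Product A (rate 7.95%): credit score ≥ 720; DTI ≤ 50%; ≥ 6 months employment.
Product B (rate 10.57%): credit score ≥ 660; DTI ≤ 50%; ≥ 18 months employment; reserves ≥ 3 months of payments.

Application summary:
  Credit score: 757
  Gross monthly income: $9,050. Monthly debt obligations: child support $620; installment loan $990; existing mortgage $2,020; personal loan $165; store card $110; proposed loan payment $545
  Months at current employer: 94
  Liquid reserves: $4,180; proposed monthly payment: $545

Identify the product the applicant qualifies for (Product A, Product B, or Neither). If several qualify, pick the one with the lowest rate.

Product A

Total debts = (620 + 990 + 2,020 + 165 + 110 + 545) = 4,450; DTI = 4,450/9,050 = 49.2%.
Reserves = 4,180/545 = 7.7 months.
Product A: score 757 ≥ 720; DTI 49.2% ≤ 50%; employment 94 ≥ 6 mo → qualifies.
Product B: score 757 ≥ 660; DTI 49.2% ≤ 50%; employment 94 ≥ 18 mo; reserves 7.7 ≥ 3 mo → qualifies.
Qualifying: Product A, Product B. Lowest rate is 7.95% → Product A.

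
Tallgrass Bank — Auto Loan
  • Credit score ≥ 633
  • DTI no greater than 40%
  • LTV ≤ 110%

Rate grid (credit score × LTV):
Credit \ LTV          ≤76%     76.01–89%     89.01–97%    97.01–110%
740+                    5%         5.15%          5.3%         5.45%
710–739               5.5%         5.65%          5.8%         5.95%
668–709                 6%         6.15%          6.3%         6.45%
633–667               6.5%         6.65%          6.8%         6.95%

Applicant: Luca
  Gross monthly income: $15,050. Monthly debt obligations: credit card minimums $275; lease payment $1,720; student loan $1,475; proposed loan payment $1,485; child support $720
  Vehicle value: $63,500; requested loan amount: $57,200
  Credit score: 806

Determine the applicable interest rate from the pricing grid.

5.3%

Credit score 806 ≥ 633; Total monthly debts = (275 + 1,720 + 1,475 + 1,485 + 720) = 5,675. Debt-to-income = 5,675/15,050 = 37.7% — meets 40% limit
LTV: 57,200 ÷ 63,500 = 90.1%, within 110% cap
Score 806 is in the 740+ band; LTV 90.1% is in the 89.01–97% band → 5.3%.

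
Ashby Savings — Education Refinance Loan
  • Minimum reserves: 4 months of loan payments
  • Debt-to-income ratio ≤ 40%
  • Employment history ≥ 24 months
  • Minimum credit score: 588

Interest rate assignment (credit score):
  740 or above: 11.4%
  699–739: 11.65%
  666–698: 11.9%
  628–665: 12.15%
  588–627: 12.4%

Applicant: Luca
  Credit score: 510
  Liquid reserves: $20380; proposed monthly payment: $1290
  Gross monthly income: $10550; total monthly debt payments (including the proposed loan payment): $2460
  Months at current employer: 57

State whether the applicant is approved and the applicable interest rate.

Denied

Credit score 510 < 588 (below minimum)
DTI: 2,460 ÷ 10,550 = 23.3%, within the 40% cap
Employment 57 ≥ 24 months
Liquid reserves cover 20,380/1,290 = 15.8 months — ≥ 4 required
Not all requirements met → denied.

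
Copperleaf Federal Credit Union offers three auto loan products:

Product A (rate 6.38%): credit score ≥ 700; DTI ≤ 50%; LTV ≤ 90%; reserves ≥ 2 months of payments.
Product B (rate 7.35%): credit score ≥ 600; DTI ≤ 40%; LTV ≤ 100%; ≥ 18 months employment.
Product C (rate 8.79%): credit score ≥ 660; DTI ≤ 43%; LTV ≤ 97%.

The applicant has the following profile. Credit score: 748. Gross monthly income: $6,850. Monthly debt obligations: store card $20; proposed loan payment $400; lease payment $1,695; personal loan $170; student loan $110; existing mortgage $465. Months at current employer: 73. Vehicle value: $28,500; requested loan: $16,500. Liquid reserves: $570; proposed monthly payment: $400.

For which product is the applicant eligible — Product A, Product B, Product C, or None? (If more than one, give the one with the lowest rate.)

Total debts = (20 + 400 + 1,695 + 170 + 110 + 465) = 2,860; DTI = 2,860/6,850 = 41.8%.
LTV = 16,500/28,500 = 57.9%.
Reserves = 570/400 = 1.4 months.
Product A: score 748 ≥ 700; DTI 41.8% ≤ 50%; LTV 57.9% ≤ 90%; reserves 1.4 < 2 mo → does not qualify.
Product B: score 748 ≥ 600; DTI 41.8% > 40%; LTV 57.9% ≤ 100%; employment 73 ≥ 18 mo → does not qualify.
Product C: score 748 ≥ 660; DTI 41.8% ≤ 43%; LTV 57.9% ≤ 97% → qualifies.

Product C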